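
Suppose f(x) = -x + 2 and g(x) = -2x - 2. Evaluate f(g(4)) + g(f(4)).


f(g(4)) = 12
g(f(4)) = 2
Sum = 14

14


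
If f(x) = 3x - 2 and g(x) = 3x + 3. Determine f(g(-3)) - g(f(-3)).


f(g(-3)) = -20
g(f(-3)) = -30
Difference = 10

10


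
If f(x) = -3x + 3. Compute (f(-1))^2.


f(-1) = 6
(6)^2 = 36

36


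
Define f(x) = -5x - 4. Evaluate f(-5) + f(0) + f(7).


f(-5) = 21
f(0) = -4
f(7) = -39
Sum = -22

-22


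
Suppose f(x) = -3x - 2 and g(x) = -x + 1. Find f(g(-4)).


g(-4) = 5
f(5) = -17

-17


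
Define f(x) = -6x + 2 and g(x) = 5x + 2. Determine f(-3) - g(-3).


f(-3) = 20
g(-3) = -13
Difference = 33

33


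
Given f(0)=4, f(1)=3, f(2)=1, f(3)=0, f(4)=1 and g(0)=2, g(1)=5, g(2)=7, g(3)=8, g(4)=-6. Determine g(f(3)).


f(3) = 0
g(0) = 2

2


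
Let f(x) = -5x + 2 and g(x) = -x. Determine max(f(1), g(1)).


f(1) = -3
g(1) = -1
max = -1

-1


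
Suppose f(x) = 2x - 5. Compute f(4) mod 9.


f(4) = 3
3 mod 9 = 3

3


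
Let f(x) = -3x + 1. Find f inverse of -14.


Solve -3x + 1 = -14
x = (-14 - 1) / (-3) = 5

5


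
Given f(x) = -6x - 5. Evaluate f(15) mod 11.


f(15) = -95
-95 mod 11 = 4

4


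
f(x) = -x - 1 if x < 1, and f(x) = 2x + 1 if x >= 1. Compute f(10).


21


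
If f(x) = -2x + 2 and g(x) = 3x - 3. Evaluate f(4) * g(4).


-54


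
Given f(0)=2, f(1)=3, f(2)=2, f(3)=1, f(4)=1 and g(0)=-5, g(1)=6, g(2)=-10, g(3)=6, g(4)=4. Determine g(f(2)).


-10


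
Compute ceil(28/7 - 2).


28/7 = 4
4 - 2 = 2
ceil(2) = 2

2


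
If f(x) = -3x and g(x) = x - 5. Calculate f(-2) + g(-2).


f(-2) = 6
g(-2) = -7
Sum = -1

-1


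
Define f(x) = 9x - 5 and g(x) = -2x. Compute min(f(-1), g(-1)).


f(-1) = -14
g(-1) = 2
min = -14

-14


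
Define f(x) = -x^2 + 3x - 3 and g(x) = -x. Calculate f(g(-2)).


g(-2) = 2
f(2) = (-1)*(2)^2 + 3*(2) - 3 = -1

-1


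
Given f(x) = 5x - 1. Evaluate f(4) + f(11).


f(4) = 19
f(11) = 54
Sum = 73

73


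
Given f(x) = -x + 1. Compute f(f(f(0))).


1


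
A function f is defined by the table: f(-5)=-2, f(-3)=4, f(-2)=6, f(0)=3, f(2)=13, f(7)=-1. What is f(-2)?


Reading from the table at x = -2

6


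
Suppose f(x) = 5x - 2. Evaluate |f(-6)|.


f(-6) = -32
|-32| = 32

32


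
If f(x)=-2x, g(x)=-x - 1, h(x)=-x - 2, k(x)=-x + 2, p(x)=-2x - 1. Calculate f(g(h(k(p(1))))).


p(1) = -3
k(-3) = 5
h(5) = -7
g(-7) = 6
f(6) = -12

-12


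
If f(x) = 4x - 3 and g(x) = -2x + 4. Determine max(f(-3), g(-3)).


f(-3) = -15
g(-3) = 10
max = 10

10


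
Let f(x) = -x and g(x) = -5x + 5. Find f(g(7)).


g(7) = -30
f(-30) = 30

30


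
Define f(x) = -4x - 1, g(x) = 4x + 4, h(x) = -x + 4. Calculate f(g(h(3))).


h(3) = 1
g(1) = 8
f(8) = -33

-33


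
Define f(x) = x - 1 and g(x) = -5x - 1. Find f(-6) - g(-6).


f(-6) = -7
g(-6) = 29
Difference = -36

-36


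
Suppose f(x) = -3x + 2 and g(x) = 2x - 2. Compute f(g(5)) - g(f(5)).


f(g(5)) = -22
g(f(5)) = -28
Difference = 6

6


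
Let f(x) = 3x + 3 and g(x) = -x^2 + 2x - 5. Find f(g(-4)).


-84


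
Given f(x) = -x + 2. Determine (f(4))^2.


f(4) = -2
(-2)^2 = 4

4


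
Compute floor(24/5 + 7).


11


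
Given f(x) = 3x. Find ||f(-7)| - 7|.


f(-7) = -21
|-21| = 21
|21 - 7| = 14

14


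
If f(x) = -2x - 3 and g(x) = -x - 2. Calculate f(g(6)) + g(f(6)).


f(g(6)) = 13
g(f(6)) = 13
Sum = 26

26


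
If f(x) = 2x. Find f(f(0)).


f(0) = 0
f(0) = 0

0


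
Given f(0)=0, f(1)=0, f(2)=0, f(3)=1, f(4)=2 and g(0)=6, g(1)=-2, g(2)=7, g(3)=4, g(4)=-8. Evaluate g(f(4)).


f(4) = 2
g(2) = 7

7


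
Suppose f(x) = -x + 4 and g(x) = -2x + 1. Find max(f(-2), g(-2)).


f(-2) = 6
g(-2) = 5
max = 6

6


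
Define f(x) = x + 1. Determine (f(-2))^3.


f(-2) = -1
(-1)^3 = -1

-1


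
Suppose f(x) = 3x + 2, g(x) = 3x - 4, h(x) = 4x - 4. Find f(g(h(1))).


h(1) = 0
g(0) = -4
f(-4) = -10

-10


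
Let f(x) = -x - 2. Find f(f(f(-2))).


f(-2) = 0
f(0) = -2
f(-2) = 0

0


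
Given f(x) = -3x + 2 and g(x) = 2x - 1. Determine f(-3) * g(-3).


f(-3) = 11
g(-3) = -7
Product = -77

-77


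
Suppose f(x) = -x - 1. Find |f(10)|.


f(10) = -11
|-11| = 11

11


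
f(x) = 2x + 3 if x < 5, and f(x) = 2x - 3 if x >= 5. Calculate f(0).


0 satisfies x < 5
f(0) = 3

3


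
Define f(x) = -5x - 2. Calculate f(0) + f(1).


f(0) = -2
f(1) = -7
Sum = -9

-9


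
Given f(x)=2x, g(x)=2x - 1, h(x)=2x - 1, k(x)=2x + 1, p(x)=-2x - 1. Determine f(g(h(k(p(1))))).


-46


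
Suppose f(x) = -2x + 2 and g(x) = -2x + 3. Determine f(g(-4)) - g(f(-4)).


f(g(-4)) = -20
g(f(-4)) = -17
Difference = -3

-3


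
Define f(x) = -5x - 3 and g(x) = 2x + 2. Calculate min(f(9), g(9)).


f(9) = -48
g(9) = 20
min = -48

-48


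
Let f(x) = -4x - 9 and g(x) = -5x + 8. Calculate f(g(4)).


g(4) = -12
f(-12) = 39

39


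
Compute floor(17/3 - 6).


17/3 = 5.6667
5.6667 - 6 = -0.3333
floor(-0.3333) = -1

-1


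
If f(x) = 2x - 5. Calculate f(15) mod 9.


f(15) = 25
25 mod 9 = 7

7


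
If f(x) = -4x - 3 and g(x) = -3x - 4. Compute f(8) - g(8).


f(8) = -35
g(8) = -28
Difference = -7

-7


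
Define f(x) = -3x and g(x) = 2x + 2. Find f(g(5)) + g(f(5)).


f(g(5)) = -36
g(f(5)) = -28
Sum = -64

-64


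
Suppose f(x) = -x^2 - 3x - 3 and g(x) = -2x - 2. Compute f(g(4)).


-73


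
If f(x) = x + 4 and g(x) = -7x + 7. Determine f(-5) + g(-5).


f(-5) = -1
g(-5) = 42
Sum = 41

41


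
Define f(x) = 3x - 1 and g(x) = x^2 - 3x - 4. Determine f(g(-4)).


71


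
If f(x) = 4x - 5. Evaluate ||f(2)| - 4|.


f(2) = 3
|3| = 3
|3 - 4| = 1

1


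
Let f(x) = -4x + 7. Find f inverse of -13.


Solve -4x + 7 = -13
x = (-13 - 7) / (-4) = 5

5


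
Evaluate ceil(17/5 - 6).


17/5 = 3.4
3.4 - 6 = -2.6
ceil(-2.6) = -2

-2


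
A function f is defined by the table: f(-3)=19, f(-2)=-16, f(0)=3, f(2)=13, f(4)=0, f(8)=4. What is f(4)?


Reading from the table at x = 4

0


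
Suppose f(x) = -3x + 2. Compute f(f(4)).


32


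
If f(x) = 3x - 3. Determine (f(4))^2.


f(4) = 9
(9)^2 = 81

81


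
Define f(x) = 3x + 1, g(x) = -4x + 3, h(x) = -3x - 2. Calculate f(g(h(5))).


h(5) = -17
g(-17) = 71
f(71) = 214

214


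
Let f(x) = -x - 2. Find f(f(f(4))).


f(4) = -6
f(-6) = 4
f(4) = -6

-6


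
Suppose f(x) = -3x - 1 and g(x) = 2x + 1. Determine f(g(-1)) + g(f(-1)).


f(g(-1)) = 2
g(f(-1)) = 5
Sum = 7

7


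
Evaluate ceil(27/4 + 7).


14


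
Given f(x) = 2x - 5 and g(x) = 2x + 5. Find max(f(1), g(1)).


7


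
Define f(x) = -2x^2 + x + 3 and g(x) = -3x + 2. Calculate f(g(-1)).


g(-1) = 5
f(5) = (-2)*(5)^2 + 1*(5) + 3 = -42

-42


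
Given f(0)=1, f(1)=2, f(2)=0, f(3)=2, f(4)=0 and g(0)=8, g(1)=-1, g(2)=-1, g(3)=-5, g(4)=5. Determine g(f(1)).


f(1) = 2
g(2) = -1

-1


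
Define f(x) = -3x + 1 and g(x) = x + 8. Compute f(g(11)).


g(11) = 19
f(19) = -56

-56


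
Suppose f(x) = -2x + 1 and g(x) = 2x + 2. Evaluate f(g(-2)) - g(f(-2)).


-7


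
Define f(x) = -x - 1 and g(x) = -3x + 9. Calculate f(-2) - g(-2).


f(-2) = 1
g(-2) = 15
Difference = -14

-14


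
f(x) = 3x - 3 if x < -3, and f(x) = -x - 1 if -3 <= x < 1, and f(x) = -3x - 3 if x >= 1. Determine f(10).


10 satisfies x >= 1
f(10) = -33

-33


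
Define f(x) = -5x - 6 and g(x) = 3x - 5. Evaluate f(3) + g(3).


f(3) = -21
g(3) = 4
Sum = -17

-17


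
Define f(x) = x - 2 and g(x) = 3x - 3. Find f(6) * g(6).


f(6) = 4
g(6) = 15
Product = 60

60


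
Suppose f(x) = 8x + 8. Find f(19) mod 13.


f(19) = 160
160 mod 13 = 4

4


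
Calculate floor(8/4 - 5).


8/4 = 2
2 - 5 = -3
floor(-3) = -3

-3


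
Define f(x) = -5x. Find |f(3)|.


f(3) = -15
|-15| = 15

15


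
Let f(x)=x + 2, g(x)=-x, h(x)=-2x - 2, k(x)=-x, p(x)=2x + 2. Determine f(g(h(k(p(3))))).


p(3) = 8
k(8) = -8
h(-8) = 14
g(14) = -14
f(-14) = -12

-12


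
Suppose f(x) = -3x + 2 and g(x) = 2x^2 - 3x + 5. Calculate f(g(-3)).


g(-3) = 32
f(32) = -94

-94


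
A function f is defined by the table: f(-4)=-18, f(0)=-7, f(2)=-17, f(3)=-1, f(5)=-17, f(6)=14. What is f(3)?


Reading from the table at x = 3

-1


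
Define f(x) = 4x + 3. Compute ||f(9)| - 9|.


f(9) = 39
|39| = 39
|39 - 9| = 30

30


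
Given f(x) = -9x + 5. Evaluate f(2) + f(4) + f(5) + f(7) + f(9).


f(2) = -13
f(4) = -31
f(5) = -40
f(7) = -58
f(9) = -76
Sum = -218

-218


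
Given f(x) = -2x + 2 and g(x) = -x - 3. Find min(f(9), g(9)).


-16


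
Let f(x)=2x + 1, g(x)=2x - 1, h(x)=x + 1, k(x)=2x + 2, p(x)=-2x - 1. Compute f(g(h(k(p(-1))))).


19


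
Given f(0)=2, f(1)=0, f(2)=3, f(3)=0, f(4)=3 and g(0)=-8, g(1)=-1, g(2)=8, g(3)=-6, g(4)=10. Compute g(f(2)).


f(2) = 3
g(3) = -6

-6


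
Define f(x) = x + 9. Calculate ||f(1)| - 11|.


f(1) = 10
|10| = 10
|10 - 11| = 1

1


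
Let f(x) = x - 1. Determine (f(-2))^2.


f(-2) = -3
(-3)^2 = 9

9


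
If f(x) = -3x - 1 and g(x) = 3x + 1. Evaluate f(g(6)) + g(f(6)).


-114


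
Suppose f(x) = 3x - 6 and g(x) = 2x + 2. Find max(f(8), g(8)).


18


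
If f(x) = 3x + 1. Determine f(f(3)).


31


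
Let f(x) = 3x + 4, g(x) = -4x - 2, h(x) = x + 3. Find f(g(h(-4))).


h(-4) = -1
g(-1) = 2
f(2) = 10

10


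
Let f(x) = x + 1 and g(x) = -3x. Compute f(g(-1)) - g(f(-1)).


f(g(-1)) = 4
g(f(-1)) = 0
Difference = 4

4


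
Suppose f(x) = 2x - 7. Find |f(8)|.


f(8) = 9
|9| = 9

9


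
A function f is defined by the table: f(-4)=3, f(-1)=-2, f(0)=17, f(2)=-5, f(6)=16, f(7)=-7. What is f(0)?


Reading from the table at x = 0

17


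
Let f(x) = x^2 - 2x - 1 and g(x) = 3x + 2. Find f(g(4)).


g(4) = 14
f(14) = 1*(14)^2 - 2*(14) - 1 = 167

167


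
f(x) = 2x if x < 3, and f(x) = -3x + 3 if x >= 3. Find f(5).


-12


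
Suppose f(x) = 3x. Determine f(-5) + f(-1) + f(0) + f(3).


f(-5) = -15
f(-1) = -3
f(0) = 0
f(3) = 9
Sum = -9

-9


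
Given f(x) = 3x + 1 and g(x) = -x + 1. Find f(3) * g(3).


-20


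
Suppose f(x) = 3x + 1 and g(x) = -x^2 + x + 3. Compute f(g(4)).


g(4) = -9
f(-9) = -26

-26


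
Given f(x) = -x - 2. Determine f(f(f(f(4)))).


4


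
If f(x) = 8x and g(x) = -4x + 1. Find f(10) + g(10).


f(10) = 80
g(10) = -39
Sum = 41

41


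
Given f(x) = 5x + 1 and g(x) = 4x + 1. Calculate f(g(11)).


g(11) = 45
f(45) = 226

226


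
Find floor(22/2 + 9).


20


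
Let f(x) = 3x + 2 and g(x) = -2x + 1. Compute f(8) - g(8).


f(8) = 26
g(8) = -15
Difference = 41

41


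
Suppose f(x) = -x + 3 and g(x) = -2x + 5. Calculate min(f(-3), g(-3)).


6


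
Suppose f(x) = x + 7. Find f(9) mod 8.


f(9) = 16
16 mod 8 = 0

0


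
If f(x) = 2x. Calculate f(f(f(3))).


24


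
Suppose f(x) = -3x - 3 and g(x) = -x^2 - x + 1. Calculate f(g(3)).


g(3) = -11
f(-11) = 30

30


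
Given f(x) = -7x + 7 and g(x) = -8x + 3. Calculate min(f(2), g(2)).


-13


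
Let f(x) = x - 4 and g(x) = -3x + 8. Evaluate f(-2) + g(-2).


f(-2) = -6
g(-2) = 14
Sum = 8

8


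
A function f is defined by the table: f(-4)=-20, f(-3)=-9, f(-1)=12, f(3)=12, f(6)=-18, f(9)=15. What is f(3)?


Reading from the table at x = 3

12


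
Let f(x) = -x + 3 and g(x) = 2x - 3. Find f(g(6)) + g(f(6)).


f(g(6)) = -6
g(f(6)) = -9
Sum = -15

-15


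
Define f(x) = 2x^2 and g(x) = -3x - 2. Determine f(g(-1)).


g(-1) = 1
f(1) = 2*(1)^2 = 2

2


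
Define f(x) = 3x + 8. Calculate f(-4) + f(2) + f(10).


f(-4) = -4
f(2) = 14
f(10) = 38
Sum = 48

48


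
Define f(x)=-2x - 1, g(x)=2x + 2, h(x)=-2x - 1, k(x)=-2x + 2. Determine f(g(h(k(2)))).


-17


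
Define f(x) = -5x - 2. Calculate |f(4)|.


f(4) = -22
|-22| = 22

22


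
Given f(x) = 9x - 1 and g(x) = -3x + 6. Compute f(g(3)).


g(3) = -3
f(-3) = -28

-28


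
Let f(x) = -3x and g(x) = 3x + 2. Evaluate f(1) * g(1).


-15


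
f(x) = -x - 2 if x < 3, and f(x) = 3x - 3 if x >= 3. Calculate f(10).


10 satisfies x >= 3
f(10) = 27

27


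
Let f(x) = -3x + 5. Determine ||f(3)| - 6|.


f(3) = -4
|-4| = 4
|4 - 6| = 2

2


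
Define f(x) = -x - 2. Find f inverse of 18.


Solve -x - 2 = 18
x = (18 + 2) / (-1) = -20

-20


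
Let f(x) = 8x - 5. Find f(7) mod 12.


f(7) = 51
51 mod 12 = 3

3


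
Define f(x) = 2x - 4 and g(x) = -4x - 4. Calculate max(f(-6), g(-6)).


f(-6) = -16
g(-6) = 20
max = 20

20


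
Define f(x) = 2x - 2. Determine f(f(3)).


f(3) = 4
f(4) = 6

6


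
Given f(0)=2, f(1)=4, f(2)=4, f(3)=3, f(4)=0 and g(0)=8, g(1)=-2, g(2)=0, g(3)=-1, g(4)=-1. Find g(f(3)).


f(3) = 3
g(3) = -1

-1


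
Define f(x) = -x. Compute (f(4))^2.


16


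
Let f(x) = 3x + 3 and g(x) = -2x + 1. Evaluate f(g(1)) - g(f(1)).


f(g(1)) = 0
g(f(1)) = -11
Difference = 11

11


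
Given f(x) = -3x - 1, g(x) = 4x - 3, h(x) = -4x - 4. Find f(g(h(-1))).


h(-1) = 0
g(0) = -3
f(-3) = 8

8


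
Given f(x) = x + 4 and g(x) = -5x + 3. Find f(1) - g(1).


f(1) = 5
g(1) = -2
Difference = 7

7


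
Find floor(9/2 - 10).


9/2 = 4.5
4.5 - 10 = -5.5
floor(-5.5) = -6

-6


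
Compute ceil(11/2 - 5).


11/2 = 5.5
5.5 - 5 = 0.5
ceil(0.5) = 1

1


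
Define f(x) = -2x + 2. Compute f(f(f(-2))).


f(-2) = 6
f(6) = -10
f(-10) = 22

22


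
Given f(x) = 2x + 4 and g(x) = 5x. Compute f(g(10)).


g(10) = 50
f(50) = 104

104


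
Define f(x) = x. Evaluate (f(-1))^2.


f(-1) = -1
(-1)^2 = 1

1


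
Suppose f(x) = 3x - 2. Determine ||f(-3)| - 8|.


3


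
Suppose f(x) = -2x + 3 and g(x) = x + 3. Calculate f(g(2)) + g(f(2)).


f(g(2)) = -7
g(f(2)) = 2
Sum = -5

-5


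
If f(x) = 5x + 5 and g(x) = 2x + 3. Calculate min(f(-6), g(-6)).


f(-6) = -25
g(-6) = -9
min = -25

-25


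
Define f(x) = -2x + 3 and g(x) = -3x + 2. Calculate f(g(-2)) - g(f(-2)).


f(g(-2)) = -13
g(f(-2)) = -19
Difference = 6

6


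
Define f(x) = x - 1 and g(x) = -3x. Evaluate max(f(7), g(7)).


f(7) = 6
g(7) = -21
max = 6

6


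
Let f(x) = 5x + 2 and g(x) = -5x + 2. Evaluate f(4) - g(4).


f(4) = 22
g(4) = -18
Difference = 40

40


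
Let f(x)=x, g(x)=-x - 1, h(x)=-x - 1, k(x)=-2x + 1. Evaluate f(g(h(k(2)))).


k(2) = -3
h(-3) = 2
g(2) = -3
f(-3) = -3

-3


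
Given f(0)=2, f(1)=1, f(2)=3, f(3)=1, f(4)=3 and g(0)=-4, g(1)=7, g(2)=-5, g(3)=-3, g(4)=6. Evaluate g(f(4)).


f(4) = 3
g(3) = -3

-3


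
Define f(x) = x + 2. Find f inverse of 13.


Solve x + 2 = 13
x = (13 - 2) / 1 = 11

11


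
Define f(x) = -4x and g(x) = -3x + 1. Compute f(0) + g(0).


f(0) = 0
g(0) = 1
Sum = 1

1


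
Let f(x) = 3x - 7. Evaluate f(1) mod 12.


8


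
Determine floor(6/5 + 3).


6/5 = 1.2
1.2 + 3 = 4.2
floor(4.2) = 4

4


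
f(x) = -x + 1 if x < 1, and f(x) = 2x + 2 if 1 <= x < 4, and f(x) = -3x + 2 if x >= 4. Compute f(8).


-22


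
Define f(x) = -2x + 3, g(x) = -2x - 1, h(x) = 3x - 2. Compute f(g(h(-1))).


-15


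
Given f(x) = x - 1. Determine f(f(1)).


-1


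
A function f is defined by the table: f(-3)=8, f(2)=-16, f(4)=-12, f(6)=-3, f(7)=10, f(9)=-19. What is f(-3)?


Reading from the table at x = -3

8


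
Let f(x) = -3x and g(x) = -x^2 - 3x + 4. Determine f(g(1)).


0


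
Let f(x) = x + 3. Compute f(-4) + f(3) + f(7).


f(-4) = -1
f(3) = 6
f(7) = 10
Sum = 15

15


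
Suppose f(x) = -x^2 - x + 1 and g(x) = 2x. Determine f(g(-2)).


g(-2) = -4
f(-4) = (-1)*(-4)^2 - 1*(-4) + 1 = -11

-11


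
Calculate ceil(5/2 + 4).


5/2 = 2.5
2.5 + 4 = 6.5
ceil(6.5) = 7

7


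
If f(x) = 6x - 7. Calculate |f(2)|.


f(2) = 5
|5| = 5

5


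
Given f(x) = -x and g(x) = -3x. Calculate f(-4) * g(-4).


f(-4) = 4
g(-4) = 12
Product = 48

48


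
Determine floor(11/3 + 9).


11/3 = 3.6667
3.6667 + 9 = 12.6667
floor(12.6667) = 12

12


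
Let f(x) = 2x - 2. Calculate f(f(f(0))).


f(0) = -2
f(-2) = -6
f(-6) = -14

-14


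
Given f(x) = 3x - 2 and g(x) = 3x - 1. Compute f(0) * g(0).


f(0) = -2
g(0) = -1
Product = 2

2


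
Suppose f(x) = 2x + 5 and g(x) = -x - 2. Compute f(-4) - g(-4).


f(-4) = -3
g(-4) = 2
Difference = -5

-5


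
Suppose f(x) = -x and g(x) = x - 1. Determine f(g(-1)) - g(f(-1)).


f(g(-1)) = 2
g(f(-1)) = 0
Difference = 2

2


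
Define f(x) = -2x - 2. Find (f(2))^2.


f(2) = -6
(-6)^2 = 36

36


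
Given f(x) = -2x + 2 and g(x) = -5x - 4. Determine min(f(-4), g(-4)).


f(-4) = 10
g(-4) = 16
min = 10

10


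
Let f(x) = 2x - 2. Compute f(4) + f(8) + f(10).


f(4) = 6
f(8) = 14
f(10) = 18
Sum = 38

38


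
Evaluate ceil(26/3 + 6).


26/3 = 8.6667
8.6667 + 6 = 14.6667
ceil(14.6667) = 15

15


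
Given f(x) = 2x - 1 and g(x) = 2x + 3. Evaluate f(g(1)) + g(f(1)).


f(g(1)) = 9
g(f(1)) = 5
Sum = 14

14


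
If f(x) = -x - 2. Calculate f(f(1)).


f(1) = -3
f(-3) = 1

1


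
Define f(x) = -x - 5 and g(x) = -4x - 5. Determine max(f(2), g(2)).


f(2) = -7
g(2) = -13
max = -7

-7


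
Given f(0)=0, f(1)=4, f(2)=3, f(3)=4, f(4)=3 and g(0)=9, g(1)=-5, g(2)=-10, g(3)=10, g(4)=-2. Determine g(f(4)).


f(4) = 3
g(3) = 10

10


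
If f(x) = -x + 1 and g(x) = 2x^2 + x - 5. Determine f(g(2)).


g(2) = 5
f(5) = -4

-4


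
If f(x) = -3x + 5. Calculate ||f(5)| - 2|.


f(5) = -10
|-10| = 10
|10 - 2| = 8

8


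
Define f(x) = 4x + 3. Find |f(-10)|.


f(-10) = -37
|-37| = 37

37


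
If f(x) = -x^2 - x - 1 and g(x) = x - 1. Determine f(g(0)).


g(0) = -1
f(-1) = (-1)*(-1)^2 - 1*(-1) - 1 = -1

-1


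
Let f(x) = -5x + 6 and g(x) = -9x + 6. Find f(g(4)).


g(4) = -30
f(-30) = 156

156


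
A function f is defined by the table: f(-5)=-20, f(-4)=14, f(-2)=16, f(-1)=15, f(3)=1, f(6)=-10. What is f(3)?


1


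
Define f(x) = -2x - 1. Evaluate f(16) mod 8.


f(16) = -33
-33 mod 8 = 7

7


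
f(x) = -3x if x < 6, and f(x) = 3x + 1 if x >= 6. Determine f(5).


-15


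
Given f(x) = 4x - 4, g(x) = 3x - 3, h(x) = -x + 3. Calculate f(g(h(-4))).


h(-4) = 7
g(7) = 18
f(18) = 68

68


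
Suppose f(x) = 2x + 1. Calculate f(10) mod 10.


f(10) = 21
21 mod 10 = 1

1


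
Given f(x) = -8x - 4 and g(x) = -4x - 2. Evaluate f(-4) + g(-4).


f(-4) = 28
g(-4) = 14
Sum = 42

42


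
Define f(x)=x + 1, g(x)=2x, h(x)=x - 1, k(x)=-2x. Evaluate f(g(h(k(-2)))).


k(-2) = 4
h(4) = 3
g(3) = 6
f(6) = 7

7


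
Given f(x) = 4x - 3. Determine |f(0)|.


f(0) = -3
|-3| = 3

3


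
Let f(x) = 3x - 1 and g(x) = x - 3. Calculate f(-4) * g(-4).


f(-4) = -13
g(-4) = -7
Product = 91

91


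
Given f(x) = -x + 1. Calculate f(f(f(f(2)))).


f(2) = -1
f(-1) = 2
f(2) = -1
f(-1) = 2

2


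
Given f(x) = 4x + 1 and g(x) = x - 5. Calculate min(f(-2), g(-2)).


f(-2) = -7
g(-2) = -7
min = -7

-7


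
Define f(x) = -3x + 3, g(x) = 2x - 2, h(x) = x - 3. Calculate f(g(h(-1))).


h(-1) = -4
g(-4) = -10
f(-10) = 33

33


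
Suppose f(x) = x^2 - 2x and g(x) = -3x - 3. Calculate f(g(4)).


g(4) = -15
f(-15) = 1*(-15)^2 - 2*(-15) = 255

255


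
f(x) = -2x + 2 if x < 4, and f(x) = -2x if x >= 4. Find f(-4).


10


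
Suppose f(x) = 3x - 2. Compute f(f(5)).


f(5) = 13
f(13) = 37

37


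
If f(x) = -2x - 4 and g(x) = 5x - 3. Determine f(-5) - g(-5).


34


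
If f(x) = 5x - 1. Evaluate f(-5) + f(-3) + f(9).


f(-5) = -26
f(-3) = -16
f(9) = 44
Sum = 2

2


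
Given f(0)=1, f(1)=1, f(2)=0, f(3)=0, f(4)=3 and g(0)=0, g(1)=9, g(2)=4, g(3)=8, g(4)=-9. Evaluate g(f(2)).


0


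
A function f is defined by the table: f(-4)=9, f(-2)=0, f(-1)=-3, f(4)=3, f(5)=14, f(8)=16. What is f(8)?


16


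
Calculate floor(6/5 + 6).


6/5 = 1.2
1.2 + 6 = 7.2
floor(7.2) = 7

7


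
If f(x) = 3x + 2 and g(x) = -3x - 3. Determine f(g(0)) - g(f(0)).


f(g(0)) = -7
g(f(0)) = -9
Difference = 2

2


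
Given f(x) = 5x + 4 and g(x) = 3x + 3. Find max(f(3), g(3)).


19


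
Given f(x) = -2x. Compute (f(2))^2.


f(2) = -4
(-4)^2 = 16

16


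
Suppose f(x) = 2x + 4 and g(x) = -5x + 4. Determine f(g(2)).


g(2) = -6
f(-6) = -8

-8


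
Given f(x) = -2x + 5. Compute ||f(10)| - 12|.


f(10) = -15
|-15| = 15
|15 - 12| = 3

3


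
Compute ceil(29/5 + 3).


29/5 = 5.8
5.8 + 3 = 8.8
ceil(8.8) = 9

9


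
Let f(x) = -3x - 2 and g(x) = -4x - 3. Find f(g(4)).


g(4) = -19
f(-19) = 55

55


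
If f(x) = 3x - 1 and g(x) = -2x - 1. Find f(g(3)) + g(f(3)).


f(g(3)) = -22
g(f(3)) = -17
Sum = -39

-39


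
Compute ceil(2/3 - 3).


-2


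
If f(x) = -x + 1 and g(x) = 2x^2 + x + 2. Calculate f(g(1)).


g(1) = 5
f(5) = -4

-4


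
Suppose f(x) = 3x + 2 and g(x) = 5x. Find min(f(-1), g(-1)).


-5


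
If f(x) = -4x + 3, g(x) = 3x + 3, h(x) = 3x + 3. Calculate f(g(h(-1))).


h(-1) = 0
g(0) = 3
f(3) = -9

-9


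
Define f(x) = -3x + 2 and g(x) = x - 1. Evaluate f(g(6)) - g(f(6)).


f(g(6)) = -13
g(f(6)) = -17
Difference = 4

4


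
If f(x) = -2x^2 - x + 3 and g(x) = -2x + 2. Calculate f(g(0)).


g(0) = 2
f(2) = (-2)*(2)^2 - 1*(2) + 3 = -7

-7


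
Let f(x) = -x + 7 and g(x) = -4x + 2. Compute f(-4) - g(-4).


f(-4) = 11
g(-4) = 18
Difference = -7

-7


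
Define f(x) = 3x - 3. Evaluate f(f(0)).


-12


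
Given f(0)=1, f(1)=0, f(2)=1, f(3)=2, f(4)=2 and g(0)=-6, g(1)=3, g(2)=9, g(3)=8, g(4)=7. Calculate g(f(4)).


f(4) = 2
g(2) = 9

9


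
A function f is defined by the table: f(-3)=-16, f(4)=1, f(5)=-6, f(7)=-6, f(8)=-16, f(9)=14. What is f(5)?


Reading from the table at x = 5

-6


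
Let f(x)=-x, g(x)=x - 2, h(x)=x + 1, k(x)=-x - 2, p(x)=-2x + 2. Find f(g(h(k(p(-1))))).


p(-1) = 4
k(4) = -6
h(-6) = -5
g(-5) = -7
f(-7) = 7

7


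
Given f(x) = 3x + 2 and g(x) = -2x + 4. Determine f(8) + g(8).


f(8) = 26
g(8) = -12
Sum = 14

14


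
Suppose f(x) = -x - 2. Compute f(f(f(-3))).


f(-3) = 1
f(1) = -3
f(-3) = 1

1


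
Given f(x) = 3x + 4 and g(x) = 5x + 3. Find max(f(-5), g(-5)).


f(-5) = -11
g(-5) = -22
max = -11

-11


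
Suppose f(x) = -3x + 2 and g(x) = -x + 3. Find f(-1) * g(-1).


f(-1) = 5
g(-1) = 4
Product = 20

20


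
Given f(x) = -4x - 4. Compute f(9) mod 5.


0


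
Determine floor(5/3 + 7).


5/3 = 1.6667
1.6667 + 7 = 8.6667
floor(8.6667) = 8

8


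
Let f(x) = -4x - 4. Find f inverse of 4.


Solve -4x - 4 = 4
x = (4 + 4) / (-4) = -2

-2


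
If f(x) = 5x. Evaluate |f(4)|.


20


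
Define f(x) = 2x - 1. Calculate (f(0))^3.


f(0) = -1
(-1)^3 = -1

-1


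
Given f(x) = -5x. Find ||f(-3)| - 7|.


f(-3) = 15
|15| = 15
|15 - 7| = 8

8


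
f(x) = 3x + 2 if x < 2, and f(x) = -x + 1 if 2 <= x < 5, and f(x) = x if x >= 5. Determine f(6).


6 satisfies x >= 5
f(6) = 6

6


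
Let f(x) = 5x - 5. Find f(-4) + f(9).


f(-4) = -25
f(9) = 40
Sum = 15

15


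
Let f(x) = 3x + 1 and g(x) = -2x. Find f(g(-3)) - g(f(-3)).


f(g(-3)) = 19
g(f(-3)) = 16
Difference = 3

3


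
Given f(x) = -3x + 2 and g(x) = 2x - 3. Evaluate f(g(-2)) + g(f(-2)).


f(g(-2)) = 23
g(f(-2)) = 13
Sum = 36

36


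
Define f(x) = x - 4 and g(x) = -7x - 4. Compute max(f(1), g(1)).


f(1) = -3
g(1) = -11
max = -3

-3


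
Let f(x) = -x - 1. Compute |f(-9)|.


f(-9) = 8
|8| = 8

8


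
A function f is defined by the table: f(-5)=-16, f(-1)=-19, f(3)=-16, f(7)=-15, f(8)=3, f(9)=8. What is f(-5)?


Reading from the table at x = -5

-16


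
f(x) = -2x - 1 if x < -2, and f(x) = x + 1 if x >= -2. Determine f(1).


1 satisfies x >= -2
f(1) = 2

2


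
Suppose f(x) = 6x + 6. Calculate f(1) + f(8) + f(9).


f(1) = 12
f(8) = 54
f(9) = 60
Sum = 126

126


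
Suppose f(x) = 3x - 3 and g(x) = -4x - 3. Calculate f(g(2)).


-36


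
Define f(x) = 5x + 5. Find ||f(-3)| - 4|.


6


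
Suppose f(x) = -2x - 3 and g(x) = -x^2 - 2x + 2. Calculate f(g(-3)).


g(-3) = -1
f(-1) = -1

-1


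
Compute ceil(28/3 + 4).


28/3 = 9.3333
9.3333 + 4 = 13.3333
ceil(13.3333) = 14

14


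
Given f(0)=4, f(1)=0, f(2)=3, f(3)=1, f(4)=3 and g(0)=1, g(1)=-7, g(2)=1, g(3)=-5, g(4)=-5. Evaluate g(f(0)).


-5


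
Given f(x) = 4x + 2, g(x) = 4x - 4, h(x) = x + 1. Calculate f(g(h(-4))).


h(-4) = -3
g(-3) = -16
f(-16) = -62

-62


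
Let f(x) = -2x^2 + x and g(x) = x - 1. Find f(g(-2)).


g(-2) = -3
f(-3) = (-2)*(-3)^2 + 1*(-3) = -21

-21


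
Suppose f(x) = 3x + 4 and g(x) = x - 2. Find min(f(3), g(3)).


f(3) = 13
g(3) = 1
min = 1

1


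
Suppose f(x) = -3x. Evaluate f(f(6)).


f(6) = -18
f(-18) = 54

54


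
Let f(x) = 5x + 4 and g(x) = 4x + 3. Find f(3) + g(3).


34


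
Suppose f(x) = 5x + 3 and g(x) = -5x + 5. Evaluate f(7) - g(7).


f(7) = 38
g(7) = -30
Difference = 68

68


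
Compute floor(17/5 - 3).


17/5 = 3.4
3.4 - 3 = 0.4
floor(0.4) = 0

0


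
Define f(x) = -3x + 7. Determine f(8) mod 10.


3


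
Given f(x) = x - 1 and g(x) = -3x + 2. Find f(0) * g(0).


f(0) = -1
g(0) = 2
Product = -2

-2


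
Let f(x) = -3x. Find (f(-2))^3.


f(-2) = 6
(6)^3 = 216

216


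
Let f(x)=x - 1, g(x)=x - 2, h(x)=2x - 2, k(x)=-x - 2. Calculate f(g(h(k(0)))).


k(0) = -2
h(-2) = -6
g(-6) = -8
f(-8) = -9

-9


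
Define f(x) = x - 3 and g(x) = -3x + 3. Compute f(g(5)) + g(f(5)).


f(g(5)) = -15
g(f(5)) = -3
Sum = -18

-18


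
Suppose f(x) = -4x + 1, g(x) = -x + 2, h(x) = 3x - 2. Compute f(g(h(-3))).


h(-3) = -11
g(-11) = 13
f(13) = -51

-51


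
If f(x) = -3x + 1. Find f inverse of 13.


Solve -3x + 1 = 13
x = (13 - 1) / (-3) = -4

-4


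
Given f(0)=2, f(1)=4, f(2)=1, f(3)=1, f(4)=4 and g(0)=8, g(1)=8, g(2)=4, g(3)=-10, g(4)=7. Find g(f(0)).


f(0) = 2
g(2) = 4

4


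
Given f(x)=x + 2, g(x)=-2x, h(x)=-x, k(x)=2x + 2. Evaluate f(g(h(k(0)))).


6


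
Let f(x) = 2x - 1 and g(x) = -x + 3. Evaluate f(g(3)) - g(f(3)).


f(g(3)) = -1
g(f(3)) = -2
Difference = 1

1


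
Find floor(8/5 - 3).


-2


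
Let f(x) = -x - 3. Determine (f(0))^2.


f(0) = -3
(-3)^2 = 9

9


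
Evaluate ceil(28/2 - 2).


28/2 = 14
14 - 2 = 12
ceil(12) = 12

12


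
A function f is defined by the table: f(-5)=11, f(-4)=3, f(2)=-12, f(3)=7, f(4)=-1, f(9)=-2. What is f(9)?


Reading from the table at x = 9

-2


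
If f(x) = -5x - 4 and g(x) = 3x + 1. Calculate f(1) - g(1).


f(1) = -9
g(1) = 4
Difference = -13

-13


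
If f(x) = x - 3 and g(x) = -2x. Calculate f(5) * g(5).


f(5) = 2
g(5) = -10
Product = -20

-20


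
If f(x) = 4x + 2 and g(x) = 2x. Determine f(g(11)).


g(11) = 22
f(22) = 90

90


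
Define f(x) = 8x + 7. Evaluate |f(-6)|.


41


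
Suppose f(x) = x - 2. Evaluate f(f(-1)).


-5


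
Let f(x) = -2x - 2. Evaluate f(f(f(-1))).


f(-1) = 0
f(0) = -2
f(-2) = 2

2


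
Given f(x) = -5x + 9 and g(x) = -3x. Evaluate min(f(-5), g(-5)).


f(-5) = 34
g(-5) = 15
min = 15

15


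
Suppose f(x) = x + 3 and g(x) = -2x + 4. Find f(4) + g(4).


f(4) = 7
g(4) = -4
Sum = 3

3


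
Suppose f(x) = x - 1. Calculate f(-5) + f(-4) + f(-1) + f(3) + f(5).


f(-5) = -6
f(-4) = -5
f(-1) = -2
f(3) = 2
f(5) = 4
Sum = -7

-7


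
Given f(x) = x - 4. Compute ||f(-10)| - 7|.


f(-10) = -14
|-14| = 14
|14 - 7| = 7

7


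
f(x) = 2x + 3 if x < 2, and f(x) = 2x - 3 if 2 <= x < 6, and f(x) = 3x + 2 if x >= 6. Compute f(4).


5


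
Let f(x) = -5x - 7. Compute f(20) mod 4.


f(20) = -107
-107 mod 4 = 1

1


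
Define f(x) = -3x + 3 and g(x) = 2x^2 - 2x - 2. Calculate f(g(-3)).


-63


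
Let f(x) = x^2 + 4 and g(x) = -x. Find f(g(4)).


g(4) = -4
f(-4) = 1*(-4)^2 + 4 = 20

20


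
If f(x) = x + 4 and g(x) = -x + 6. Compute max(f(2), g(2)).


f(2) = 6
g(2) = 4
max = 6

6


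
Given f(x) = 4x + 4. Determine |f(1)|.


f(1) = 8
|8| = 8

8


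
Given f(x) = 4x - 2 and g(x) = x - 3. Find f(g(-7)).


g(-7) = -10
f(-10) = -42

-42


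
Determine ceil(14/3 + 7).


14/3 = 4.6667
4.6667 + 7 = 11.6667
ceil(11.6667) = 12

12


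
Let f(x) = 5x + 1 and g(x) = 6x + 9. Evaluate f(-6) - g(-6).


f(-6) = -29
g(-6) = -27
Difference = -2

-2


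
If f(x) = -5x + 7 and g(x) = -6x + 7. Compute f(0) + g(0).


f(0) = 7
g(0) = 7
Sum = 14

14


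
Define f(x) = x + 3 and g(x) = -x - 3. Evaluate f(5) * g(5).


f(5) = 8
g(5) = -8
Product = -64

-64


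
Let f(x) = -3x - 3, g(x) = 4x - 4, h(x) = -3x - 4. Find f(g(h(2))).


h(2) = -10
g(-10) = -44
f(-44) = 129

129


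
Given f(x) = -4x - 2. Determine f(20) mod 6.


f(20) = -82
-82 mod 6 = 2

2


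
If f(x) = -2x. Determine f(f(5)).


f(5) = -10
f(-10) = 20

20


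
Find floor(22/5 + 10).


22/5 = 4.4
4.4 + 10 = 14.4
floor(14.4) = 14

14


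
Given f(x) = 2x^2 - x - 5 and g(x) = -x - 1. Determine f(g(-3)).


g(-3) = 2
f(2) = 2*(2)^2 - 1*(2) - 5 = 1

1


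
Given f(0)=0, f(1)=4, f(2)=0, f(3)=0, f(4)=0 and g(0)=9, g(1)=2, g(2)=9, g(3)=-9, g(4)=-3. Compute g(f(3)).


f(3) = 0
g(0) = 9

9


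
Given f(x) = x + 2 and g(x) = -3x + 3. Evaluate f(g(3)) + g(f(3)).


f(g(3)) = -4
g(f(3)) = -12
Sum = -16

-16


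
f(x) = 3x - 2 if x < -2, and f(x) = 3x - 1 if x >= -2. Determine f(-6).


-6 satisfies x < -2
f(-6) = -20

-20


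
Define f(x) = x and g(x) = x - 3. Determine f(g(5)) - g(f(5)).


0


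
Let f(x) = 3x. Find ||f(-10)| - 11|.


f(-10) = -30
|-30| = 30
|30 - 11| = 19

19


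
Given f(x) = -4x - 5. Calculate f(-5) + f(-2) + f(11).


f(-5) = 15
f(-2) = 3
f(11) = -49
Sum = -31

-31


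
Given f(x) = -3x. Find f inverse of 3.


Solve -3x = 3
x = (3) / (-3) = -1

-1


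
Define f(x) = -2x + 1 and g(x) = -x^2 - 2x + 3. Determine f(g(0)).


g(0) = 3
f(3) = -5

-5


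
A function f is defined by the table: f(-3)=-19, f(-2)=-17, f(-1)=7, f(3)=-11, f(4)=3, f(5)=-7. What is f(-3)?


Reading from the table at x = -3

-19


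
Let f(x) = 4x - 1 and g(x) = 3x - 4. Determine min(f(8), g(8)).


20


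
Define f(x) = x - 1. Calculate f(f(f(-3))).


f(-3) = -4
f(-4) = -5
f(-5) = -6

-6


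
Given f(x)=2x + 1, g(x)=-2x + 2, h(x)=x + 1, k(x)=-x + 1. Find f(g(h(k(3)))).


k(3) = -2
h(-2) = -1
g(-1) = 4
f(4) = 9

9


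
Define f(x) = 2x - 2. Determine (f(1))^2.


f(1) = 0
(0)^2 = 0

0


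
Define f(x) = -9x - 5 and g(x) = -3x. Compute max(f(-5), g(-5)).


f(-5) = 40
g(-5) = 15
max = 40

40


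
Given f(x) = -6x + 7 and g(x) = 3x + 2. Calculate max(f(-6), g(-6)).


f(-6) = 43
g(-6) = -16
max = 43

43


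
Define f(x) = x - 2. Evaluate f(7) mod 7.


f(7) = 5
5 mod 7 = 5

5


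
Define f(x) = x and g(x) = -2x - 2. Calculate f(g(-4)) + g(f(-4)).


12


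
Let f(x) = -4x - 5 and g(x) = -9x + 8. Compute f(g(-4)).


g(-4) = 44
f(44) = -181

-181


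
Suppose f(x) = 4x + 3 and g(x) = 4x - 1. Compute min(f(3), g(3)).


f(3) = 15
g(3) = 11
min = 11

11


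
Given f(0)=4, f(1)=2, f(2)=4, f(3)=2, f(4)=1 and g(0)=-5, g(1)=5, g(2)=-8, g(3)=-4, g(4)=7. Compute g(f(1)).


f(1) = 2
g(2) = -8

-8


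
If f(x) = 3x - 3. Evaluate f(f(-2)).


f(-2) = -9
f(-9) = -30

-30


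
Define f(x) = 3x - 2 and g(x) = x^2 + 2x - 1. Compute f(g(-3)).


g(-3) = 2
f(2) = 4

4


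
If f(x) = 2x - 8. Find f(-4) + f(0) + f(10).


f(-4) = -16
f(0) = -8
f(10) = 12
Sum = -12

-12


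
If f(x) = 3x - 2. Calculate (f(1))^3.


f(1) = 1
(1)^3 = 1

1


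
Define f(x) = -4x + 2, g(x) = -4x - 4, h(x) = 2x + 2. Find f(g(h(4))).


h(4) = 10
g(10) = -44
f(-44) = 178

178


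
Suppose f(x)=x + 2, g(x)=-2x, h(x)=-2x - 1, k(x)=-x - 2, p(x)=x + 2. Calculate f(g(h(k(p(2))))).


p(2) = 4
k(4) = -6
h(-6) = 11
g(11) = -22
f(-22) = -20

-20


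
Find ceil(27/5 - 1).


27/5 = 5.4
5.4 - 1 = 4.4
ceil(4.4) = 5

5


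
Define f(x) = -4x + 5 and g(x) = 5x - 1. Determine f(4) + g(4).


8


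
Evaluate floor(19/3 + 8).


19/3 = 6.3333
6.3333 + 8 = 14.3333
floor(14.3333) = 14

14


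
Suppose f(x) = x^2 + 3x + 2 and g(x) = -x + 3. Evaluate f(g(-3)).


g(-3) = 6
f(6) = 1*(6)^2 + 3*(6) + 2 = 56

56


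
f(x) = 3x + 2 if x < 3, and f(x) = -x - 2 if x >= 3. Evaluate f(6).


-8


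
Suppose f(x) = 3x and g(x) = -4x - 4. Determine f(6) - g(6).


f(6) = 18
g(6) = -28
Difference = 46

46


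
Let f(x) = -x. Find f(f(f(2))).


-2


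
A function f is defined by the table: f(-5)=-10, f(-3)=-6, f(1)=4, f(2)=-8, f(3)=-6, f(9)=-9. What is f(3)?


Reading from the table at x = 3

-6


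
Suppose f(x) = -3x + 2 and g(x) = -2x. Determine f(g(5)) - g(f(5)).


f(g(5)) = 32
g(f(5)) = 26
Difference = 6

6


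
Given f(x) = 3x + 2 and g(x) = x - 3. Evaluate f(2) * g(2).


f(2) = 8
g(2) = -1
Product = -8

-8


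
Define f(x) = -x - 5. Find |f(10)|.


f(10) = -15
|-15| = 15

15


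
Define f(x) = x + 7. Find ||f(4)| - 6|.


5


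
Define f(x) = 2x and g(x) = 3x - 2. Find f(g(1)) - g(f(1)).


f(g(1)) = 2
g(f(1)) = 4
Difference = -2

-2


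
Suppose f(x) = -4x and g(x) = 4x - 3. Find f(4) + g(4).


f(4) = -16
g(4) = 13
Sum = -3

-3


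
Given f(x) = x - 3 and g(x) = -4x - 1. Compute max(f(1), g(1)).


f(1) = -2
g(1) = -5
max = -2

-2


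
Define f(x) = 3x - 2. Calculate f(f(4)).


f(4) = 10
f(10) = 28

28


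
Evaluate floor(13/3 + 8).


13/3 = 4.3333
4.3333 + 8 = 12.3333
floor(12.3333) = 12

12


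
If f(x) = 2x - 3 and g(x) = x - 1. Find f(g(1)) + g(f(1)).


f(g(1)) = -3
g(f(1)) = -2
Sum = -5

-5


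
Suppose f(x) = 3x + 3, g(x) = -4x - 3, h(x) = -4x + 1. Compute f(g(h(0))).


h(0) = 1
g(1) = -7
f(-7) = -18

-18


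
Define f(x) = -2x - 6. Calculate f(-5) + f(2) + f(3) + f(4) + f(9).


f(-5) = 4
f(2) = -10
f(3) = -12
f(4) = -14
f(9) = -24
Sum = -56

-56


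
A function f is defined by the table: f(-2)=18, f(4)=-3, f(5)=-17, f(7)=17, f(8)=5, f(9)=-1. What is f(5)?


Reading from the table at x = 5

-17


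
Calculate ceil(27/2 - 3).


27/2 = 13.5
13.5 - 3 = 10.5
ceil(10.5) = 11

11


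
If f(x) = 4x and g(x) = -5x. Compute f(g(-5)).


g(-5) = 25
f(25) = 100

100


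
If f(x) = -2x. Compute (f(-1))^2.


f(-1) = 2
(2)^2 = 4

4


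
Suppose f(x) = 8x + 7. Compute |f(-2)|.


f(-2) = -9
|-9| = 9

9


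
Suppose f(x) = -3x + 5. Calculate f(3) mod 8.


f(3) = -4
-4 mod 8 = 4

4


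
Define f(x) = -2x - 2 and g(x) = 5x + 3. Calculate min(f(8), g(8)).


f(8) = -18
g(8) = 43
min = -18

-18


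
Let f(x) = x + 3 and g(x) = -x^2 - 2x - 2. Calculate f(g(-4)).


g(-4) = -10
f(-10) = -7

-7


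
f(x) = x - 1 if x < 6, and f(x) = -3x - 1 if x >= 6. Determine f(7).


7 satisfies x >= 6
f(7) = -22

-22


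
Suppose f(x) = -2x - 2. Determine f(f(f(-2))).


f(-2) = 2
f(2) = -6
f(-6) = 10

10


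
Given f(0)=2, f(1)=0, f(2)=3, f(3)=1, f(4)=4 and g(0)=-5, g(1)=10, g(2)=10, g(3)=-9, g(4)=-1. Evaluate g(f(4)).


f(4) = 4
g(4) = -1

-1


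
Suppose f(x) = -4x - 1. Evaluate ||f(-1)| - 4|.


1


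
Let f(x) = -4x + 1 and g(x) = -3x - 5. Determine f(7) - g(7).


f(7) = -27
g(7) = -26
Difference = -1

-1


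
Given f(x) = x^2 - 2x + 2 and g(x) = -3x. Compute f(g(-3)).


65


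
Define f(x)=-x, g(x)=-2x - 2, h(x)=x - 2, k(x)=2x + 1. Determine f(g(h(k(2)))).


k(2) = 5
h(5) = 3
g(3) = -8
f(-8) = 8

8


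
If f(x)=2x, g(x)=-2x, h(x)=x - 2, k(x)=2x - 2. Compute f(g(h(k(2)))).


k(2) = 2
h(2) = 0
g(0) = 0
f(0) = 0

0


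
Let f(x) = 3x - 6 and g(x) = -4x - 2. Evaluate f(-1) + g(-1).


f(-1) = -9
g(-1) = 2
Sum = -7

-7


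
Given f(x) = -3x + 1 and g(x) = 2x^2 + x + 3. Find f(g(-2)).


g(-2) = 9
f(9) = -26

-26


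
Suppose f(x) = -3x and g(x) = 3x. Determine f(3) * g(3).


f(3) = -9
g(3) = 9
Product = -81

-81


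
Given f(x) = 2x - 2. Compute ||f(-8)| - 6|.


12


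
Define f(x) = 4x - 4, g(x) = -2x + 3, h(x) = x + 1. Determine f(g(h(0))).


h(0) = 1
g(1) = 1
f(1) = 0

0


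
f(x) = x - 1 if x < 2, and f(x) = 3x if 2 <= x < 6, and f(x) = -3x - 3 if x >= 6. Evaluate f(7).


7 satisfies x >= 6
f(7) = -24

-24


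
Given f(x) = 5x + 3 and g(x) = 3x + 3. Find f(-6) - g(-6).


-12


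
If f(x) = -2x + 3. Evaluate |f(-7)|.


17


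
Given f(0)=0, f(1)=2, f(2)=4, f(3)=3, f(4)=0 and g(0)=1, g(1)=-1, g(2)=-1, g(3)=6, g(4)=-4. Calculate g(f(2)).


f(2) = 4
g(4) = -4

-4


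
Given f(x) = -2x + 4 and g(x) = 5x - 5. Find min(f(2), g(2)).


f(2) = 0
g(2) = 5
min = 0

0


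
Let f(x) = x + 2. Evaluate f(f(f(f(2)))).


f(2) = 4
f(4) = 6
f(6) = 8
f(8) = 10

10


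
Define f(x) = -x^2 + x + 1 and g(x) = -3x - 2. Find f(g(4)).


g(4) = -14
f(-14) = (-1)*(-14)^2 + 1*(-14) + 1 = -209

-209


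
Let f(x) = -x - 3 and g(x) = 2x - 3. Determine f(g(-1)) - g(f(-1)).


f(g(-1)) = 2
g(f(-1)) = -7
Difference = 9

9


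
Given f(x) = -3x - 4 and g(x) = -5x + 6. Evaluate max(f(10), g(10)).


f(10) = -34
g(10) = -44
max = -34

-34


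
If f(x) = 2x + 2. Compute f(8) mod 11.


f(8) = 18
18 mod 11 = 7

7


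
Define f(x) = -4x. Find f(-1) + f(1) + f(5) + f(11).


f(-1) = 4
f(1) = -4
f(5) = -20
f(11) = -44
Sum = -64

-64


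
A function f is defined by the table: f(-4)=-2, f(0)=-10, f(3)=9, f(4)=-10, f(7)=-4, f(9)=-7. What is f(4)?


Reading from the table at x = 4

-10


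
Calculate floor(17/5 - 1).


2


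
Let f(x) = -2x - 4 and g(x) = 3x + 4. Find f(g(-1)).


g(-1) = 1
f(1) = -6

-6


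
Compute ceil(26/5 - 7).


-1


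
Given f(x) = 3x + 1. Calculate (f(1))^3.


f(1) = 4
(4)^3 = 64

64


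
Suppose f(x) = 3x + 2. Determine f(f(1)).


f(1) = 5
f(5) = 17

17


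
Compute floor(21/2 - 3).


21/2 = 10.5
10.5 - 3 = 7.5
floor(7.5) = 7

7


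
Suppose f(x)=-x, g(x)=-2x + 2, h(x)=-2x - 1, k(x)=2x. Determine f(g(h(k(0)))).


k(0) = 0
h(0) = -1
g(-1) = 4
f(4) = -4

-4


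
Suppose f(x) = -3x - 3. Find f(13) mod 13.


f(13) = -42
-42 mod 13 = 10

10


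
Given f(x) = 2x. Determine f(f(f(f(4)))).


f(4) = 8
f(8) = 16
f(16) = 32
f(32) = 64

64


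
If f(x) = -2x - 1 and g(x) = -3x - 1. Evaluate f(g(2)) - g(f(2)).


f(g(2)) = 13
g(f(2)) = 14
Difference = -1

-1


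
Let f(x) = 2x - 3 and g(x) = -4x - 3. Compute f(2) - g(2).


f(2) = 1
g(2) = -11
Difference = 12

12


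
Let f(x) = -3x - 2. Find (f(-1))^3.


f(-1) = 1
(1)^3 = 1

1


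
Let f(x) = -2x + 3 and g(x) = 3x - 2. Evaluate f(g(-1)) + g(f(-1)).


26


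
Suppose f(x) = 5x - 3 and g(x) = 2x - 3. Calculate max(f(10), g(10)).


f(10) = 47
g(10) = 17
max = 47

47


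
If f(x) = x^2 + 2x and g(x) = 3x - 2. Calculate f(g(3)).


g(3) = 7
f(7) = 1*(7)^2 + 2*(7) = 63

63
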